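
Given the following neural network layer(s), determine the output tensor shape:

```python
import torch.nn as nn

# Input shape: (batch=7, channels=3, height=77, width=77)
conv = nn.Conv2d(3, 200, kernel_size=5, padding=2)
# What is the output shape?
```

Input: (7, 3, 77, 77) -> Output: (7, 200, 77, 77)

Answer: (7, 200, 77, 77)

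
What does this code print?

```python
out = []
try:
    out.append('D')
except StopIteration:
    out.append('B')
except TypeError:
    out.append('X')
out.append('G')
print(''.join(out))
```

Execution trace: 'D' (try body, no exception) → 'G' (after the try/except). Output: DG

Answer: DG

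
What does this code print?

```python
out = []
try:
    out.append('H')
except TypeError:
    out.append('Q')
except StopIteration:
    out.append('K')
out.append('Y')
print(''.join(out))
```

Execution trace: 'H' (try body, no exception) → 'Y' (after the try/except). Output: HY

Answer: HY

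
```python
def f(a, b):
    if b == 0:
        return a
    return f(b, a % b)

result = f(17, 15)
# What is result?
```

f(17, 15) -> f(15, 2) -> f(2, 1) -> f(1, 0) -> 1

Answer: 1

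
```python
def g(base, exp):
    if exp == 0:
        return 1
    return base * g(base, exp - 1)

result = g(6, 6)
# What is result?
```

g(6, 6) = 6 * 6 * 6 * 6 * 6 * 6 = 46656

Answer: 46656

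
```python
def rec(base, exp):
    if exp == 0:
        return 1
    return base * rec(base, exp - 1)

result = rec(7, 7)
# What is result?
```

rec(7, 7) = 7 * 7 * 7 * 7 * 7 * 7 * 7 = 823543

Answer: 823543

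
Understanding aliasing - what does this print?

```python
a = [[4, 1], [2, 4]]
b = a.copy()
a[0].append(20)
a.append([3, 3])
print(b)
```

Key concept: shallow copy with nested lists.
Step by step:
`a = [[4, 1], [2, 4]]` → a = [[4, 1], [2, 4]]
`b = a.copy()` → b = [[4, 1], [2, 4]]
`a[0].append(20)` → a = [[4, 1, 20], [2, 4]]; b = [[4, 1, 20], [2, 4]]
`a.append([3, 3])` → a = [[4, 1, 20], [2, 4], [3, 3]]
`print(b)` → prints [[4, 1, 20], [2, 4]]

Answer: [[4, 1, 20], [2, 4]]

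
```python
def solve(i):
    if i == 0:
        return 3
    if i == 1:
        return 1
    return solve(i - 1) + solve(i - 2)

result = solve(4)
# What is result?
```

Build up from base cases: solve(0)=3, solve(1)=1, solve(2)=4, solve(3)=5, solve(4)=9

Answer: 9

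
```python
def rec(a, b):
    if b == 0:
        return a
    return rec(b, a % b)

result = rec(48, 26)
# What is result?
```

rec(48, 26) -> rec(26, 22) -> rec(22, 4) -> rec(4, 2) -> rec(2, 0) -> 2

Answer: 2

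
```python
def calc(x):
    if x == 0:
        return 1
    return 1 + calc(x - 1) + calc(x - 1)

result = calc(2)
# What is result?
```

calc(x) = 1 + 2·calc(x-1), calc(0)=1. Closed form: (1+1)·2^2 - 1 = 7.

Answer: 7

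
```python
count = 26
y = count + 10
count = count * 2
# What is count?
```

Trace:
`count = 26` → count = 26
`y = count + 10` → y = 36
`count = count * 2` → count = 52
So count = 52

Answer: 52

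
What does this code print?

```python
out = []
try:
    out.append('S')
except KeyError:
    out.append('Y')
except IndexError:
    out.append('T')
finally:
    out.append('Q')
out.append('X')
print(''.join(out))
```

Execution trace: 'S' (try body, no exception) → 'Q' (finally) → 'X' (after the try/except). Output: SQX

Answer: SQX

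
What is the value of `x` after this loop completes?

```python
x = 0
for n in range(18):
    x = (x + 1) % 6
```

Increment mod 6, 18 times = 0
`x` takes the values: 0 → 1 → 2 → 3 → 4 → 5 → 0 → 1 → 2 → 3 → 4 → 5 → 0 → 1 → 2 → 3 → 4 → 5 → 0

Answer: 0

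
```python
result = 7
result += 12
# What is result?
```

Trace:
`result = 7` → result = 7
`result += 12` → result = 19
So result = 19

Answer: 19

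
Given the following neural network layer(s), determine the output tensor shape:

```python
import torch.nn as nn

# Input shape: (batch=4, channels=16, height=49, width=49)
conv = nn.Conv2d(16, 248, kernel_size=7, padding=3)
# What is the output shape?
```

Input: (4, 16, 49, 49) -> Output: (4, 248, 49, 49)

Answer: (4, 248, 49, 49)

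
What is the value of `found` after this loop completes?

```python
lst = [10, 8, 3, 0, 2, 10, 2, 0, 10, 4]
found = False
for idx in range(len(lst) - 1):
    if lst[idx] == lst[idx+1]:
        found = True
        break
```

Check consecutive duplicates in [10, 8, 3, 0, 2, 10, 2, 0, 10, 4]
`found` takes the values: False

Answer: False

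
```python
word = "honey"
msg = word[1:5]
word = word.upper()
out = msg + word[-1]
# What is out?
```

Trace:
`word = "honey"` → word = 'honey'
`msg = word[1:5]` → msg = 'oney'
`word = word.upper()` → word = 'HONEY'
`out = msg + word[-1]` → out = 'oneyY'
So out = 'oneyY'

Answer: 'oneyY'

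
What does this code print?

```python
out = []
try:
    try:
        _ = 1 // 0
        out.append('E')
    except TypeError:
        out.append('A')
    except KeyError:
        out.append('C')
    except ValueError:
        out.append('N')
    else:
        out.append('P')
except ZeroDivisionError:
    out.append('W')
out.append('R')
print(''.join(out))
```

Execution trace: 'W' (outer except ZeroDivisionError) → 'R' (after the try/except). Output: WR

Answer: WR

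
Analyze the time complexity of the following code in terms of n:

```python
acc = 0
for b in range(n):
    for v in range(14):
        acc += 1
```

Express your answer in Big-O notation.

Each loop level contributes: n × 1. Multiplying the contributions gives O(n).

Answer: O(n)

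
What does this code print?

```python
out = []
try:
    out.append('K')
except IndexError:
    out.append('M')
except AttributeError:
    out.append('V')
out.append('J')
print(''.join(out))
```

Execution trace: 'K' (try body, no exception) → 'J' (after the try/except). Output: KJ

Answer: KJ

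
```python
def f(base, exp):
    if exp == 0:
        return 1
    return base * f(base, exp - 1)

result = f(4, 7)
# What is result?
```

f(4, 7) = 4 * 4 * 4 * 4 * 4 * 4 * 4 = 16384

Answer: 16384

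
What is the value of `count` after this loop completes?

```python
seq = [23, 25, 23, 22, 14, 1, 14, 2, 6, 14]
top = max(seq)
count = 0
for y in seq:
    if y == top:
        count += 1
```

Count of max value 25 in [23, 25, 23, 22, 14, 1, 14, 2, 6, 14]
`count` takes the values: 0 → 1

Answer: 1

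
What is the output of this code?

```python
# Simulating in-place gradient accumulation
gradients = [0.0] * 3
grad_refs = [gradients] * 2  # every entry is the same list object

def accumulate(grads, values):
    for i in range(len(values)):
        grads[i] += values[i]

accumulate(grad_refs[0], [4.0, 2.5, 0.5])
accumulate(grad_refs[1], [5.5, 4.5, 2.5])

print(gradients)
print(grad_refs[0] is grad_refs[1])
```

Key concept: gradient accumulation aliasing.
Step by step:
`gradients = [0.0] * 3` → gradients = [0.0, 0.0, 0.0]
`grad_refs = [gradients] * 2` → grad_refs = [[0.0, 0.0, 0.0], [0.0, 0.0, 0.0]]
`accumulate(grad_refs[0], [4.0, 2.5, 0.5])` → gradients = [4.0, 2.5, 0.5]; grad_refs = [[4.0, 2.5, 0.5], [4.0, 2.5, 0.5]]
`accumulate(grad_refs[1], [5.5, 4.5, 2.5])` → gradients = [9.5, 7.0, 3.0]; grad_refs = [[9.5, 7.0, 3.0], [9.5, 7.0, 3.0]]
`print(gradients)` → prints [9.5, 7.0, 3.0]
`print(grad_refs[0] is grad_refs[1])` → prints True

Answer:
[9.5, 7.0, 3.0]
True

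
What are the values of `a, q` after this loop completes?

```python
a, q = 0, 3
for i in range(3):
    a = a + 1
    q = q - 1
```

a goes 0→3, q goes 3→0
`a, q` takes the values: (0, 3) → (1, 3) → (1, 2) → (2, 2) → (2, 1) → (3, 1) → (3, 0)

Answer: 3, 0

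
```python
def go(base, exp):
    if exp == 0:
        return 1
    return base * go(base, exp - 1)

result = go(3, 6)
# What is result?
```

go(3, 6) = 3 * 3 * 3 * 3 * 3 * 3 = 729

Answer: 729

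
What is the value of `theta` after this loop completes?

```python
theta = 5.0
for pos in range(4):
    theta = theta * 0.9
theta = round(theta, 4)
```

Exponential decay: 5.0 * 0.9^4
`theta` takes the values: 5.0 → 4.5 → 4.05 → 3.645 → 3.2805

Answer: 3.2805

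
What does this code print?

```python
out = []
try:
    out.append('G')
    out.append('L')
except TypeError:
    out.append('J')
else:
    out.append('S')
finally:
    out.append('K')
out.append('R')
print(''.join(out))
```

Execution trace: 'G' (try body) → 'L' (try body, no exception) → 'S' (else) → 'K' (finally) → 'R' (after the try/except). Output: GLSKR

Answer: GLSKR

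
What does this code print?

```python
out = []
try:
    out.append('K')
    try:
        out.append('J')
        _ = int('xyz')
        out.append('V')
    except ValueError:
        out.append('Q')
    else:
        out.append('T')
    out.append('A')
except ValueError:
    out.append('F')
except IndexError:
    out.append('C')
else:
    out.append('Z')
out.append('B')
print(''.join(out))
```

Execution trace: 'K' (try body) → 'J' (inner try body) → 'Q' (inner except ValueError) → 'A' (try body, no exception) → 'Z' (else) → 'B' (after the try/except). Output: KJQAZB

Answer: KJQAZB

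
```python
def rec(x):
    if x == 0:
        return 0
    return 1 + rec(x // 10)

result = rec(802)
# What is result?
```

Count of digits of 802: 3

Answer: 3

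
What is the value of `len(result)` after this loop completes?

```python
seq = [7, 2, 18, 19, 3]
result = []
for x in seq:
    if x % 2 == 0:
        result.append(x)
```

Count even numbers in [7, 2, 18, 19, 3]
`result` takes the values: [] → [2] → [2, 18]
So `len(result)` = 2

Answer: 2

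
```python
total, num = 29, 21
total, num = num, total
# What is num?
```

Trace:
`total, num = 29, 21` → total = 29; num = 21
`total, num = num, total` → total = 21; num = 29
So num = 29

Answer: 29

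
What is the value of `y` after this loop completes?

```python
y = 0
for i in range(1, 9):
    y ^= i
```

XOR of 1 to 8
`y` takes the values: 0 → 1 → 3 → 0 → 4 → 1 → 7 → 0 → 8

Answer: 8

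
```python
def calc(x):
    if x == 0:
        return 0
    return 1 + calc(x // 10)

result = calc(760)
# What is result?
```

Count of digits of 760: 3

Answer: 3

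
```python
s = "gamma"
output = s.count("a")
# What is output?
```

Trace:
`s = "gamma"` → s = 'gamma'
`output = s.count("a")` → output = 2
So output = 2

Answer: 2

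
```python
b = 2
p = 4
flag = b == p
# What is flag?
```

Trace:
`b = 2` → b = 2
`p = 4` → p = 4
`flag = b == p` → flag = False
So flag = False

Answer: False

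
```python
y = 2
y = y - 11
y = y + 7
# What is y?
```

Trace:
`y = 2` → y = 2
`y = y - 11` → y = -9
`y = y + 7` → y = -2
So y = -2

Answer: -2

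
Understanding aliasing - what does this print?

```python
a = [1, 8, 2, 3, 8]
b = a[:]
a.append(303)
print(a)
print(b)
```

Key concept: slice [:] creates copy.
Step by step:
`a = [1, 8, 2, 3, 8]` → a = [1, 8, 2, 3, 8]
`b = a[:]` → b = [1, 8, 2, 3, 8]
`a.append(303)` → a = [1, 8, 2, 3, 8, 303]
`print(a)` → prints [1, 8, 2, 3, 8, 303]
`print(b)` → prints [1, 8, 2, 3, 8]

Answer:
[1, 8, 2, 3, 8, 303]
[1, 8, 2, 3, 8]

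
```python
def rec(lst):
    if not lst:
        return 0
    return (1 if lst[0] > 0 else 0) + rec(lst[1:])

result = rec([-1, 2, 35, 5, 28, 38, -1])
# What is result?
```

Count of positive elements in [-1, 2, 35, 5, 28, 38, -1] = 5

Answer: 5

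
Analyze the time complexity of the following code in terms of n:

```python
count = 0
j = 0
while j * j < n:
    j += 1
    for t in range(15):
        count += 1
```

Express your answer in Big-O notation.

Each loop level contributes: √n × 1. Multiplying the contributions gives O(√n).

Answer: O(√n)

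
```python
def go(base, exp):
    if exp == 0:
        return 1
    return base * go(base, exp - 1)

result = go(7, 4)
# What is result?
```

go(7, 4) = 7 * 7 * 7 * 7 = 2401

Answer: 2401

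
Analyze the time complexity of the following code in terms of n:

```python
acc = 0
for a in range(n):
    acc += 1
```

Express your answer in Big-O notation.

Each loop level contributes: n. Multiplying the contributions gives O(n).

Answer: O(n)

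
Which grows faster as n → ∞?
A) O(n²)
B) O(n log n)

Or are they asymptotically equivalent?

O(n²) vs O(n log n): Higher order terms dominate.

Answer: A) O(n²) grows faster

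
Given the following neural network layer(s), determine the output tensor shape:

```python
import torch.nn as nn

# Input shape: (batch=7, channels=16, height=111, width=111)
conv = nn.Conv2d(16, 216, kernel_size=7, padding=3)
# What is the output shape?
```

Input: (7, 16, 111, 111) -> Output: (7, 216, 111, 111)

Answer: (7, 216, 111, 111)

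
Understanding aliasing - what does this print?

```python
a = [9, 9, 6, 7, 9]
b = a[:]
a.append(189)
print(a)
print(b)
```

Key concept: slice [:] creates copy.
Step by step:
`a = [9, 9, 6, 7, 9]` → a = [9, 9, 6, 7, 9]
`b = a[:]` → b = [9, 9, 6, 7, 9]
`a.append(189)` → a = [9, 9, 6, 7, 9, 189]
`print(a)` → prints [9, 9, 6, 7, 9, 189]
`print(b)` → prints [9, 9, 6, 7, 9]

Answer:
[9, 9, 6, 7, 9, 189]
[9, 9, 6, 7, 9]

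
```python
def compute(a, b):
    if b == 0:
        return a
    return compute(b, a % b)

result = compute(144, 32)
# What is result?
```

compute(144, 32) -> compute(32, 16) -> compute(16, 0) -> 16

Answer: 16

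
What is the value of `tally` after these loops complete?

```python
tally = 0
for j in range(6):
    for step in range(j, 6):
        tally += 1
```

Upper triangle: 6 + 5 + ... + 1
`tally` takes the values: 0 → 1 → 2 → 3 → 4 → 5 → 6 → 7 → 8 → 9 → 10 → 11 → 12 → 13 → 14 → 15 → 16 → 17 → 18 → 19 → 20 → 21

Answer: 21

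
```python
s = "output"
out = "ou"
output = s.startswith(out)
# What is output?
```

Trace:
`s = "output"` → s = 'output'
`out = "ou"` → out = 'ou'
`output = s.startswith(out)` → output = True
So output = True

Answer: True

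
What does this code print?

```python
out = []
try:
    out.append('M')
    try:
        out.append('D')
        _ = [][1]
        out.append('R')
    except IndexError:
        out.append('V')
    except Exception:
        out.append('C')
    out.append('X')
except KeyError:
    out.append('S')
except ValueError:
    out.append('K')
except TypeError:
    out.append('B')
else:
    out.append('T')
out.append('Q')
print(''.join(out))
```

Execution trace: 'M' (try body) → 'D' (inner try body) → 'V' (inner except IndexError) → 'X' (try body, no exception) → 'T' (else) → 'Q' (after the try/except). Output: MDVXTQ

Answer: MDVXTQ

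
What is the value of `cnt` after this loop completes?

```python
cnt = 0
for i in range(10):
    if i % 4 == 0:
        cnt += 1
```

Count numbers divisible by 4 in range(10)
`cnt` takes the values: 0 → 1 → 2 → 3

Answer: 3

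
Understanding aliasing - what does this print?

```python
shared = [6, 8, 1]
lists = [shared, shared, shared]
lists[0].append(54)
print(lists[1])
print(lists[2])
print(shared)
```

Key concept: list of same reference.
Step by step:
`shared = [6, 8, 1]` → shared = [6, 8, 1]
`lists = [shared, shared, shared]` → lists = [[6, 8, 1], [6, 8, 1], [6, 8, 1]]
`lists[0].append(54)` → shared = [6, 8, 1, 54]; lists = [[6, 8, 1, 54], [6, 8, 1, 54], [6, 8, 1, 54]]
`print(lists[1])` → prints [6, 8, 1, 54]
`print(lists[2])` → prints [6, 8, 1, 54]
`print(shared)` → prints [6, 8, 1, 54]

Answer:
[6, 8, 1, 54]
[6, 8, 1, 54]
[6, 8, 1, 54]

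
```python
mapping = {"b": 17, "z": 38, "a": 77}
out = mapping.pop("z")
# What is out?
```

Trace:
`mapping = {"b": 17, "z": 38, "a": 77}` → mapping = {'b': 17, 'z': 38, 'a': 77}
`out = mapping.pop("z")` → mapping = {'b': 17, 'a': 77}; out = 38
So out = 38

Answer: 38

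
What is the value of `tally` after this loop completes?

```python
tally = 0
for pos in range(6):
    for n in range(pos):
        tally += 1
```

Triangle number: 0+1+2+...+5
`tally` takes the values: 0 → 1 → 2 → 3 → 4 → 5 → 6 → 7 → 8 → 9 → 10 → 11 → 12 → 13 → 14 → 15

Answer: 15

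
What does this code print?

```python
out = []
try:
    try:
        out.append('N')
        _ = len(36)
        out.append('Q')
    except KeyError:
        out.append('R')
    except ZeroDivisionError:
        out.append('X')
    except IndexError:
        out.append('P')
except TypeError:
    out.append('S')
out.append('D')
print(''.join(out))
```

Execution trace: 'N' (try body) → 'S' (outer except TypeError) → 'D' (after the try/except). Output: NSD

Answer: NSD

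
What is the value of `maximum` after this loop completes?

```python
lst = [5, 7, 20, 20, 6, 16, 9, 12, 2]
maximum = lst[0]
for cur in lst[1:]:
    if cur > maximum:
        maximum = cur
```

Maximum of [5, 7, 20, 20, 6, 16, 9, 12, 2]
`maximum` takes the values: 5 → 7 → 20

Answer: 20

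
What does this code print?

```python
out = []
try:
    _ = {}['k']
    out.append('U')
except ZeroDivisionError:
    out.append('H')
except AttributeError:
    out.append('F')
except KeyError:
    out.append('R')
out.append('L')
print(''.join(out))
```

Execution trace: 'R' (except KeyError) → 'L' (after the try/except). Output: RL

Answer: RL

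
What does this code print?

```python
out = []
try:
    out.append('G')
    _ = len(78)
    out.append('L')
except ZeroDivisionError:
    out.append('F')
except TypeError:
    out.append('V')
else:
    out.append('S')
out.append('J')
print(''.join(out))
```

Execution trace: 'G' (try body) → 'V' (except TypeError) → 'J' (after the try/except). Output: GVJ

Answer: GVJ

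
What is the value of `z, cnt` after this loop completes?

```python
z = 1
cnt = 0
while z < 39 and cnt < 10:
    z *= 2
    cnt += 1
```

Double until >= 39 or 10 iterations
`z, cnt` takes the values: (1, 0) → (2, 0) → (2, 1) → (4, 1) → (4, 2) → (8, 2) → (8, 3) → (16, 3) → (16, 4) → (32, 4) → (32, 5) → (64, 5) → (64, 6)

Answer: 64, 6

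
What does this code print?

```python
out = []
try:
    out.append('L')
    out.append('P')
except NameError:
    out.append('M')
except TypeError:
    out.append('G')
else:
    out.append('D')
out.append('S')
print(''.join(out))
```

Execution trace: 'L' (try body) → 'P' (try body, no exception) → 'D' (else) → 'S' (after the try/except). Output: LPDS

Answer: LPDS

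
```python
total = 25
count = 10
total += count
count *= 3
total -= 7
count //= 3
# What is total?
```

Trace:
`total = 25` → total = 25
`count = 10` → count = 10
`total += count` → total = 35
`count *= 3` → count = 30
`total -= 7` → total = 28
`count //= 3` → count = 10
So total = 28

Answer: 28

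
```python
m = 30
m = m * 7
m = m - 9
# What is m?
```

Trace:
`m = 30` → m = 30
`m = m * 7` → m = 210
`m = m - 9` → m = 201
So m = 201

Answer: 201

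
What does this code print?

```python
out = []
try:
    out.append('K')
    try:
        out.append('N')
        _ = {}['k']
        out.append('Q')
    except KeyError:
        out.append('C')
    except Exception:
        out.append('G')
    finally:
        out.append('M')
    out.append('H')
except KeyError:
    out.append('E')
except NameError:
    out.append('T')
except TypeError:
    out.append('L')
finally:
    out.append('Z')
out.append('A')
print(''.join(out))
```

Execution trace: 'K' (try body) → 'N' (inner try body) → 'C' (inner except KeyError) → 'M' (inner finally) → 'H' (try body, no exception) → 'Z' (finally) → 'A' (after the try/except). Output: KNCMHZA

Answer: KNCMHZA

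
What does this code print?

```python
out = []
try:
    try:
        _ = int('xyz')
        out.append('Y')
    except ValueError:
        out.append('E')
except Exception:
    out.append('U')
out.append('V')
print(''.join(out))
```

Execution trace: 'E' (inner except ValueError) → 'V' (after the try/except). Output: EV

Answer: EV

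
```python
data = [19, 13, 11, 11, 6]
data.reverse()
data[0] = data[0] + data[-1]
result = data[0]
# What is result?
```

Trace:
`data = [19, 13, 11, 11, 6]` → data = [19, 13, 11, 11, 6]
`data.reverse()` → data = [6, 11, 11, 13, 19]
`data[0] = data[0] + data[-1]` → data = [25, 11, 11, 13, 19]
`result = data[0]` → result = 25
So result = 25

Answer: 25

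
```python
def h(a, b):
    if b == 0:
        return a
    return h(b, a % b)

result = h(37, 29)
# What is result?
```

h(37, 29) -> h(29, 8) -> h(8, 5) -> h(5, 3) -> h(3, 2) -> h(2, 1) -> h(1, 0) -> 1

Answer: 1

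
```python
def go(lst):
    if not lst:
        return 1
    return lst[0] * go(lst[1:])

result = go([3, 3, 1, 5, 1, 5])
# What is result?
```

Product over [3, 3, 1, 5, 1, 5] = 3 * 3 * 1 * 5 * 1 * 5 = 225

Answer: 225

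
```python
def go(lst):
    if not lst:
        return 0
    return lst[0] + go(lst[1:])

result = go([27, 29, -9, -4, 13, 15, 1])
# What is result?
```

27 + 29 + (-9) + (-4) + 13 + 15 + 1 + 0 = 72

Answer: 72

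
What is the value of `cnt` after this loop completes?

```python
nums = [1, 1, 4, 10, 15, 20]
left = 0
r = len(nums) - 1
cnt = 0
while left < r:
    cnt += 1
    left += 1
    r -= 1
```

Iterations until pointers meet (list length 6)
`cnt` takes the values: 0 → 1 → 2 → 3

Answer: 3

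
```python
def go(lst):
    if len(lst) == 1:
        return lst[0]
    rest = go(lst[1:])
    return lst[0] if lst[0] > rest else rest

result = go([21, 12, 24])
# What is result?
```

Recursive max over [21, 12, 24] = 24

Answer: 24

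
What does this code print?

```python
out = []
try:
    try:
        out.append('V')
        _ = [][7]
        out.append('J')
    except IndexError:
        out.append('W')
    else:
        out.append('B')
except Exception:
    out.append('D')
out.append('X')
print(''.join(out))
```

Execution trace: 'V' (inner try body) → 'W' (inner except IndexError) → 'X' (after the try/except). Output: VWX

Answer: VWX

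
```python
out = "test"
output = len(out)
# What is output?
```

Trace:
`out = "test"` → out = 'test'
`output = len(out)` → output = 4
So output = 4

Answer: 4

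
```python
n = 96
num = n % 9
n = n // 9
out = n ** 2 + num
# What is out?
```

Trace:
`n = 96` → n = 96
`num = n % 9` → num = 6
`n = n // 9` → n = 10
`out = n ** 2 + num` → out = 106
So out = 106

Answer: 106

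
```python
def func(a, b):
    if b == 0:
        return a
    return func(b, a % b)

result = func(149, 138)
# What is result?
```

func(149, 138) -> func(138, 11) -> func(11, 6) -> func(6, 5) -> func(5, 1) -> func(1, 0) -> 1

Answer: 1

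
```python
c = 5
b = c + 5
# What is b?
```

Trace:
`c = 5` → c = 5
`b = c + 5` → b = 10
So b = 10

Answer: 10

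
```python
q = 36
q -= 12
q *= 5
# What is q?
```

Trace:
`q = 36` → q = 36
`q -= 12` → q = 24
`q *= 5` → q = 120
So q = 120

Answer: 120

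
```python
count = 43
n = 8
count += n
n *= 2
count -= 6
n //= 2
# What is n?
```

Trace:
`count = 43` → count = 43
`n = 8` → n = 8
`count += n` → count = 51
`n *= 2` → n = 16
`count -= 6` → count = 45
`n //= 2` → n = 8
So n = 8

Answer: 8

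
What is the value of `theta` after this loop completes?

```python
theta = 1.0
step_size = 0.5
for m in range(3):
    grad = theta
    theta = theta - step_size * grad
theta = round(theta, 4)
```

Gradient descent: w = 1.0 * (1 - 0.5)^3
`theta` takes the values: 1.0 → 0.5 → 0.25 → 0.125

Answer: 0.125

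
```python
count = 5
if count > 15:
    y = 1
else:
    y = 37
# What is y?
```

Trace:
`count = 5` → count = 5
`if count > 15: ...` → count > 15 is False, take else branch → y = 37
So y = 37

Answer: 37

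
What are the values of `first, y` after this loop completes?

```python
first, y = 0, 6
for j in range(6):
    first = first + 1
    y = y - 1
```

first goes 0→6, y goes 6→0
`first, y` takes the values: (0, 6) → (1, 6) → (1, 5) → (2, 5) → (2, 4) → (3, 4) → (3, 3) → (4, 3) → (4, 2) → (5, 2) → (5, 1) → (6, 1) → (6, 0)

Answer: 6, 0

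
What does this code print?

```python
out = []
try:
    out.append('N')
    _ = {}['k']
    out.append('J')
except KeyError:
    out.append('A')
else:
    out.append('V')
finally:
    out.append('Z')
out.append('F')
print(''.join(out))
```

Execution trace: 'N' (try body) → 'A' (except KeyError) → 'Z' (finally) → 'F' (after the try/except). Output: NAZF

Answer: NAZF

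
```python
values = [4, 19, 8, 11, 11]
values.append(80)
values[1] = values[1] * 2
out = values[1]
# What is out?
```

Trace:
`values = [4, 19, 8, 11, 11]` → values = [4, 19, 8, 11, 11]
`values.append(80)` → values = [4, 19, 8, 11, 11, 80]
`values[1] = values[1] * 2` → values = [4, 38, 8, 11, 11, 80]
`out = values[1]` → out = 38
So out = 38

Answer: 38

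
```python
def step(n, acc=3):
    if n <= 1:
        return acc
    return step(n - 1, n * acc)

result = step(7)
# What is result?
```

Accumulator trace (n, acc): (7, 3) -> (6, 21) -> (5, 126) -> (4, 630) -> (3, 2520) -> (2, 7560) -> (1, 15120) -> return 15120

Answer: 15120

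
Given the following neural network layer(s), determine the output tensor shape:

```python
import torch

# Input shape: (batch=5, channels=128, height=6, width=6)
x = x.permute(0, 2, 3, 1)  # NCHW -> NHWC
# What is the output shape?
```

Input: (5, 128, 6, 6) -> Output: (5, 6, 6, 128)

Answer: (5, 6, 6, 128)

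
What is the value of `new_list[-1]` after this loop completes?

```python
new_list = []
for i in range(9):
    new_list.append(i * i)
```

Last element of squares 0 to 8
`new_list` takes the values: [] → [0] → [0, 1] → [0, 1, 4] → [0, 1, 4, 9] → [0, 1, 4, 9, 16] → [0, 1, 4, 9, 16, 25] → [0, 1, 4, 9, 16, 25, 36] → [0, 1, 4, 9, 16, 25, 36, 49] → [0, 1, 4, 9, 16, 25, 36, 49, 64]
So `new_list[-1]` = 64

Answer: 64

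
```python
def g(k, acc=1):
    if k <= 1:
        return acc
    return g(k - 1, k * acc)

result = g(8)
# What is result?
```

Accumulator trace (n, acc): (8, 1) -> (7, 8) -> (6, 56) -> (5, 336) -> (4, 1680) -> (3, 6720) -> (2, 20160) -> (1, 40320) -> return 40320

Answer: 40320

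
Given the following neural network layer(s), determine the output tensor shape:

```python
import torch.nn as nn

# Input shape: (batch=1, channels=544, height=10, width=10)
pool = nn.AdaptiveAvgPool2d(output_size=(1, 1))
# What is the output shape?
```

Input: (1, 544, 10, 10) -> Output: (1, 544, 1, 1)

Answer: (1, 544, 1, 1)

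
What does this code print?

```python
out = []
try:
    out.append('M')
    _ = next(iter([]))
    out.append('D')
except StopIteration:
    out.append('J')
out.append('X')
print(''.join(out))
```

Execution trace: 'M' (try body) → 'J' (except StopIteration) → 'X' (after the try/except). Output: MJX

Answer: MJX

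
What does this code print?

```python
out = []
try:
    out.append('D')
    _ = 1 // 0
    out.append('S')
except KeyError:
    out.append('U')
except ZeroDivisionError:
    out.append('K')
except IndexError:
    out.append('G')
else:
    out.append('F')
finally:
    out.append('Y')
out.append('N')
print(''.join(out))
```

Execution trace: 'D' (try body) → 'K' (except ZeroDivisionError) → 'Y' (finally) → 'N' (after the try/except). Output: DKYN

Answer: DKYN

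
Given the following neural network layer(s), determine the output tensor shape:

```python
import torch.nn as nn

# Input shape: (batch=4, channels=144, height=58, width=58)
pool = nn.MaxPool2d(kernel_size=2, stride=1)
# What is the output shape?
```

Input: (4, 144, 58, 58) -> Output: (4, 144, 57, 57)

Answer: (4, 144, 57, 57)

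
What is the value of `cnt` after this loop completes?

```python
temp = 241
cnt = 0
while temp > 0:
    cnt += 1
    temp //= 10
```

Count digits by repeated division by 10
`cnt` takes the values: 0 → 1 → 2 → 3

Answer: 3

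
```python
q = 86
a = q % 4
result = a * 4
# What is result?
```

Trace:
`q = 86` → q = 86
`a = q % 4` → a = 2
`result = a * 4` → result = 8
So result = 8

Answer: 8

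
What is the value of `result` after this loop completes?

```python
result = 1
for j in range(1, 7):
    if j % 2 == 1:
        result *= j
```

Product of odd numbers 1 to 6
`result` takes the values: 1 → 3 → 15

Answer: 15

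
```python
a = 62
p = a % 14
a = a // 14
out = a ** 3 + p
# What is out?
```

Trace:
`a = 62` → a = 62
`p = a % 14` → p = 6
`a = a // 14` → a = 4
`out = a ** 3 + p` → out = 70
So out = 70

Answer: 70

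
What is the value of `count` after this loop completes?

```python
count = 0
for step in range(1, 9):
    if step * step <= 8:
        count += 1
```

Count numbers where step² ≤ 8
`count` takes the values: 0 → 1 → 2

Answer: 2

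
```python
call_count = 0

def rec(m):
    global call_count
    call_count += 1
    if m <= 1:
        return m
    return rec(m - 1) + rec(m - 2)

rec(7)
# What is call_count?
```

Calls(m) = 1 + Calls(m-1) + Calls(m-2); Calls(0)=Calls(1)=1. For m=7 this gives 41.

Answer: 41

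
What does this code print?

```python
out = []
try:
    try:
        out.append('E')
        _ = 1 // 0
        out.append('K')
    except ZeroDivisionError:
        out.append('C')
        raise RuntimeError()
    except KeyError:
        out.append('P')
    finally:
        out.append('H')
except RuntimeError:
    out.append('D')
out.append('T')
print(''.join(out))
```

Execution trace: 'E' (try body) → 'C' (except ZeroDivisionError) → 'H' (finally) → 'D' (outer except RuntimeError) → 'T' (after the try/except). Output: ECHDT

Answer: ECHDT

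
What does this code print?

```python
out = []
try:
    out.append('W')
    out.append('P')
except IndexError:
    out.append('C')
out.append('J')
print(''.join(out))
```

Execution trace: 'W' (try body) → 'P' (try body, no exception) → 'J' (after the try/except). Output: WPJ

Answer: WPJ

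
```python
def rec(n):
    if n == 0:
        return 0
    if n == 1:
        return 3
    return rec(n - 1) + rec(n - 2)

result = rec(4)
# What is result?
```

Build up from base cases: rec(0)=0, rec(1)=3, rec(2)=3, rec(3)=6, rec(4)=9

Answer: 9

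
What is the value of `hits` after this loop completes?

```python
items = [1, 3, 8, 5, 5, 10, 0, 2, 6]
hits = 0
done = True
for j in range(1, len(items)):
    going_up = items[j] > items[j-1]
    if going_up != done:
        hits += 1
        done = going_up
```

Count direction changes in [1, 3, 8, 5, 5, 10, 0, 2, 6]
`hits` takes the values: 0 → 1 → 2 → 3 → 4

Answer: 4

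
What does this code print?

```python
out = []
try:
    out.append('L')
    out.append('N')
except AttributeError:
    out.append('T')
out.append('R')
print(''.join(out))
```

Execution trace: 'L' (try body) → 'N' (try body, no exception) → 'R' (after the try/except). Output: LNR

Answer: LNR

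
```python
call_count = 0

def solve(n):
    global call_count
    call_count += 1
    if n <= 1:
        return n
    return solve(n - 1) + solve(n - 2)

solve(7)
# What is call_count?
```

Calls(n) = 1 + Calls(n-1) + Calls(n-2); Calls(0)=Calls(1)=1. For n=7 this gives 41.

Answer: 41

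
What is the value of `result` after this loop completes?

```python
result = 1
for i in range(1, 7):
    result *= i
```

6! = 720
`result` takes the values: 1 → 2 → 6 → 24 → 120 → 720

Answer: 720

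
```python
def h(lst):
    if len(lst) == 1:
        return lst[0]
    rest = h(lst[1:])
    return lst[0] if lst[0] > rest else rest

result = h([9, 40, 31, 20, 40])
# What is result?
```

Recursive max over [9, 40, 31, 20, 40] = 40

Answer: 40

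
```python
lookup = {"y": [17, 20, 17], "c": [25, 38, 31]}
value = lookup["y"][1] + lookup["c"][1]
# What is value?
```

Trace:
`lookup = {"y": [17, 20, 17], "c": [25, 38, 31]}` → lookup = {'y': [17, 20, 17], 'c': [25, 38, 31]}
`value = lookup["y"][1] + lookup["c"][1]` → value = 58
So value = 58

Answer: 58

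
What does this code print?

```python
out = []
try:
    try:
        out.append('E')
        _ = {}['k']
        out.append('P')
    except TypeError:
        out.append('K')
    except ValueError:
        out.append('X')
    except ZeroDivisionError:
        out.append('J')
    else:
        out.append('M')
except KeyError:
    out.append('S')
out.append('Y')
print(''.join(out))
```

Execution trace: 'E' (try body) → 'S' (outer except KeyError) → 'Y' (after the try/except). Output: ESY

Answer: ESY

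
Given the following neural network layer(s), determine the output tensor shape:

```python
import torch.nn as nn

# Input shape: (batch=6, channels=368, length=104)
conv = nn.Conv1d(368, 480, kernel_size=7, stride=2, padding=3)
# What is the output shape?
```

Input: (6, 368, 104) -> Output: (6, 480, 52)

Answer: (6, 480, 52)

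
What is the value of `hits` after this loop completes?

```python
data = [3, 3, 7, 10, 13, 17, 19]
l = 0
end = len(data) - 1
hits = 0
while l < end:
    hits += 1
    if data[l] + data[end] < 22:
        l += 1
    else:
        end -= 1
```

Steps to find pair summing to 22
`hits` takes the values: 0 → 1 → 2 → 3 → 4 → 5 → 6

Answer: 6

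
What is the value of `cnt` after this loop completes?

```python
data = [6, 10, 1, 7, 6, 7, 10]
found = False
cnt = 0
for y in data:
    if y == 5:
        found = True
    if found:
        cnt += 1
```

Count elements after first 5 in [6, 10, 1, 7, 6, 7, 10]
`cnt` takes the values: 0

Answer: 0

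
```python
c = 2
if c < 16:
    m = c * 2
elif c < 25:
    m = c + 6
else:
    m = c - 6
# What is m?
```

Trace:
`c = 2` → c = 2
`if c < 16: ...` → c < 16 is True → m = 4
So m = 4

Answer: 4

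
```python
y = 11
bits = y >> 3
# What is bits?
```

Trace:
`y = 11` → y = 11
`bits = y >> 3` → bits = 1
So bits = 1

Answer: 1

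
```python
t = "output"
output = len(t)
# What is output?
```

Trace:
`t = "output"` → t = 'output'
`output = len(t)` → output = 6
So output = 6

Answer: 6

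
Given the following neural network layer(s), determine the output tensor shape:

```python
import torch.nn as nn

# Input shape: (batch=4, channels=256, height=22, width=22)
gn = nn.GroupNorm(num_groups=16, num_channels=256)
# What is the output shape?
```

Input: (4, 256, 22, 22) -> Output: (4, 256, 22, 22)

Answer: (4, 256, 22, 22)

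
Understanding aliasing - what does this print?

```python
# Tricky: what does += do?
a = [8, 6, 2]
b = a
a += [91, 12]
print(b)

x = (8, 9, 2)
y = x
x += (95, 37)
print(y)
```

Key concept: += behavior differs for mutable vs immutable.
Step by step:
`a = [8, 6, 2]` → a = [8, 6, 2]
`b = a` → b = [8, 6, 2] (same object as a)
`a += [91, 12]` → a = [8, 6, 2, 91, 12] (same object as b); b = [8, 6, 2, 91, 12] (same object as a)
`print(b)` → prints [8, 6, 2, 91, 12]
`x = (8, 9, 2)` → x = (8, 9, 2)
`y = x` → y = (8, 9, 2)
`x += (95, 37)` → x = (8, 9, 2, 95, 37)
`print(y)` → prints (8, 9, 2)

Answer:
[8, 6, 2, 91, 12]
(8, 9, 2)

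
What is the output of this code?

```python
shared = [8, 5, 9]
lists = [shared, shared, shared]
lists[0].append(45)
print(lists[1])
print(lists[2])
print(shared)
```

Key concept: list of same reference.
Step by step:
`shared = [8, 5, 9]` → shared = [8, 5, 9]
`lists = [shared, shared, shared]` → lists = [[8, 5, 9], [8, 5, 9], [8, 5, 9]]
`lists[0].append(45)` → shared = [8, 5, 9, 45]; lists = [[8, 5, 9, 45], [8, 5, 9, 45], [8, 5, 9, 45]]
`print(lists[1])` → prints [8, 5, 9, 45]
`print(lists[2])` → prints [8, 5, 9, 45]
`print(shared)` → prints [8, 5, 9, 45]

Answer:
[8, 5, 9, 45]
[8, 5, 9, 45]
[8, 5, 9, 45]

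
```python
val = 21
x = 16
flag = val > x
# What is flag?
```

Trace:
`val = 21` → val = 21
`x = 16` → x = 16
`flag = val > x` → flag = True
So flag = True

Answer: True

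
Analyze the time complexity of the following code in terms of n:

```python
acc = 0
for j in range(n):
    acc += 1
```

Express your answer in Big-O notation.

Each loop level contributes: n. Multiplying the contributions gives O(n).

Answer: O(n)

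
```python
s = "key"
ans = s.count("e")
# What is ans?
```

Trace:
`s = "key"` → s = 'key'
`ans = s.count("e")` → ans = 1
So ans = 1

Answer: 1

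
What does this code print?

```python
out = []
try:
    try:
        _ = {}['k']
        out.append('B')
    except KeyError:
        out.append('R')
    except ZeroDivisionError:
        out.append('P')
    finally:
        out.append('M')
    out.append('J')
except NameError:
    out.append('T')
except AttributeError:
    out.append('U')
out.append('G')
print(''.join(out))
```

Execution trace: 'R' (inner except KeyError) → 'M' (inner finally) → 'J' (try body, no exception) → 'G' (after the try/except). Output: RMJG

Answer: RMJG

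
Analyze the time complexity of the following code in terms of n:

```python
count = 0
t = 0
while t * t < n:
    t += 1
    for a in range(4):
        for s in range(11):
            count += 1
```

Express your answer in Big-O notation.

Each loop level contributes: √n × 1 × 1. Multiplying the contributions gives O(√n).

Answer: O(√n)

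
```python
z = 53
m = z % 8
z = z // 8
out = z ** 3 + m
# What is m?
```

Trace:
`z = 53` → z = 53
`m = z % 8` → m = 5
`z = z // 8` → z = 6
`out = z ** 3 + m` → out = 221
So m = 5

Answer: 5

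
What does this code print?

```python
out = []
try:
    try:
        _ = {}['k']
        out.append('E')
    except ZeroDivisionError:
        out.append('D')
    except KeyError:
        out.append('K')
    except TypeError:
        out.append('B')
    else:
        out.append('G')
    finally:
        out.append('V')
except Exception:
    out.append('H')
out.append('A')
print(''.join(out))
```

Execution trace: 'K' (inner except KeyError) → 'V' (inner finally) → 'A' (after the try/except). Output: KVA

Answer: KVA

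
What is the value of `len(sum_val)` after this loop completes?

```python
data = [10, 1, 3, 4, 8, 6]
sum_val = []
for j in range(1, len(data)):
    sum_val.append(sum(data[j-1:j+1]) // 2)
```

Number of 2-element averages
`sum_val` takes the values: [] → [5] → [5, 2] → [5, 2, 3] → [5, 2, 3, 6] → [5, 2, 3, 6, 7]
So `len(sum_val)` = 5

Answer: 5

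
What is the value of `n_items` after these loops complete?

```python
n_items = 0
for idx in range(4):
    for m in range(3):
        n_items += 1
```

4 * 3 = 12
`n_items` takes the values: 0 → 1 → 2 → 3 → 4 → 5 → 6 → 7 → 8 → 9 → 10 → 11 → 12

Answer: 12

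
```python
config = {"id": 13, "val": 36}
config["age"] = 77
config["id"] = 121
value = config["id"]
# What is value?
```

Trace:
`config = {"id": 13, "val": 36}` → config = {'id': 13, 'val': 36}
`config["age"] = 77` → config = {'id': 13, 'val': 36, 'age': 77}
`config["id"] = 121` → config = {'id': 121, 'val': 36, 'age': 77}
`value = config["id"]` → value = 121
So value = 121

Answer: 121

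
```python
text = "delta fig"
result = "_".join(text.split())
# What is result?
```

Trace:
`text = "delta fig"` → text = 'delta fig'
`result = "_".join(text.split())` → result = 'delta_fig'
So result = 'delta_fig'

Answer: 'delta_fig'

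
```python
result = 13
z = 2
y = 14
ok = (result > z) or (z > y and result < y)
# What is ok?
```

Trace:
`result = 13` → result = 13
`z = 2` → z = 2
`y = 14` → y = 14
`ok = (result > z) or (z > y and result < y)` → ok = True
So ok = True

Answer: True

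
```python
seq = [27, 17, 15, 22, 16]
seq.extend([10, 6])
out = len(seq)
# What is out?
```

Trace:
`seq = [27, 17, 15, 22, 16]` → seq = [27, 17, 15, 22, 16]
`seq.extend([10, 6])` → seq = [27, 17, 15, 22, 16, 10, 6]
`out = len(seq)` → out = 7
So out = 7

Answer: 7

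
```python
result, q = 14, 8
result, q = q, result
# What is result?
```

Trace:
`result, q = 14, 8` → result = 14; q = 8
`result, q = q, result` → result = 8; q = 14
So result = 8

Answer: 8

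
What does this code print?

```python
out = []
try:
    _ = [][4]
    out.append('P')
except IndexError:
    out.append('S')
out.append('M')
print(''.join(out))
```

Execution trace: 'S' (except IndexError) → 'M' (after the try/except). Output: SM

Answer: SM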